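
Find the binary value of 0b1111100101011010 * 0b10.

0b11111001010110100

Multiply each base-2 digit by 2, carrying:
  0×2 = 0 → write 0
  1×2 = 2 → write 0 carry 1
  0×2+1 = 1 → write 1
  1×2 = 2 → write 0 carry 1
  1×2+1 = 3 → write 1 carry 1
  0×2+1 = 1 → write 1
  1×2 = 2 → write 0 carry 1
  0×2+1 = 1 → write 1
  1×2 = 2 → write 0 carry 1
  0×2+1 = 1 → write 1
  0×2 = 0 → write 0
  1×2 = 2 → write 0 carry 1
  1×2+1 = 3 → write 1 carry 1
  1×2+1 = 3 → write 1 carry 1
  1×2+1 = 3 → write 1 carry 1
  1×2+1 = 3 → write 1 carry 1
  remaining carry: 1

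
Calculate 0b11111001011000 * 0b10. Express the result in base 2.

0b111110010110000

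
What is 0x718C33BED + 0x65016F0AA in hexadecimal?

0xD68DA2C97

Add column by column in base 16, right to left:
  D+A = 7 carry 1
  E+A+1 = 9 carry 1
  B+0+1 = C
  3+F = 2 carry 1
  3+6+1 = A
  C+1 = D
  8+0 = 8
  1+5 = 6
  7+6 = D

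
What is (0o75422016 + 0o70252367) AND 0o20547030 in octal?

0o20444000

Add column by column in base 8, right to left:
  6+7 = 5 carry 1
  1+6+1 = 0 carry 1
  0+3+1 = 4
  2+2 = 4
  2+5 = 7
  4+2 = 6
  5+0 = 5
  7+7 = 6 carry 1
  final carry 1
Sum = 0o165674405; now AND with 0o20547030:
  1&0=0, 6&2=2, 5&0=0, 6&5=4, 7&4=4, 4&7=4, 4&0=0, 0&3=0, 5&0=0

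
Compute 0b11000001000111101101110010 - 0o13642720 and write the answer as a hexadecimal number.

0b11000001000111101101110010 = 0x3047B72 in hexadecimal.
0o13642720 = 0x2F45D0 in hexadecimal.
Subtract column by column in base 16:
  2-0 → 2
  7-D → A (borrow)
  B-5-1 → 5
  7-4 → 3
  4-F → 5 (borrow)
  0-2-1 → D (borrow)
  3-0-1 → 2

0x2D535A2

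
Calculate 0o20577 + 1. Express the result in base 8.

0o20600

The trailing 2 digits are 7 (max in base 8), so adding 1 cascades: they roll to 0 and the next digit up increments.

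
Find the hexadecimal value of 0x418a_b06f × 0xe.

0x39595a612

Multiply each base-16 digit by 14, carrying:
  f×14 = 210 → write 2 carry 13
  6×14+13 = 97 → write 1 carry 6
  0×14+6 = 6 → write 6
  b×14 = 154 → write a carry 9
  a×14+9 = 149 → write 5 carry 9
  8×14+9 = 121 → write 9 carry 7
  1×14+7 = 21 → write 5 carry 1
  4×14+1 = 57 → write 9 carry 3
  remaining carry: 3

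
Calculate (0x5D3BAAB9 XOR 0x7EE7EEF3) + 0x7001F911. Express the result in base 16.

First 0x5D3BAAB9 XOR 0x7EE7EEF3 = 0x23DC444A.
Add column by column in base 16, right to left:
  A+1 = B
  4+1 = 5
  4+9 = D
  4+F = 3 carry 1
  C+1+1 = E
  D+0 = D
  3+0 = 3
  2+7 = 9

0x93DE3D5B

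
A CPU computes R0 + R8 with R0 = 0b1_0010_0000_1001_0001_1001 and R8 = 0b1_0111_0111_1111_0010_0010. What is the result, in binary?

Add column by column in base 2, right to left:
  1+0 = 1
  0+1 = 1
  0+0 = 0
  1+0 = 1
  1+0 = 1
  0+1 = 1
  0+0 = 0
  0+0 = 0
  1+1 = 0 carry 1
  0+1+1 = 0 carry 1
  0+1+1 = 0 carry 1
  1+1+1 = 1 carry 1
  0+1+1 = 0 carry 1
  0+1+1 = 0 carry 1
  0+1+1 = 0 carry 1
  0+0+1 = 1
  0+1 = 1
  1+1 = 0 carry 1
  0+1+1 = 0 carry 1
  0+0+1 = 1
  1+1 = 0 carry 1
  final carry 1

0b1010011000100000111011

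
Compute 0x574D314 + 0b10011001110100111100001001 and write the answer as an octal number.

0o767021035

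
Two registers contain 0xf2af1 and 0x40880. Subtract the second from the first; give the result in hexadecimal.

0xb2271

Subtract column by column in base 16:
  1-0 → 1
  f-8 → 7
  a-8 → 2
  2-0 → 2
  f-4 → b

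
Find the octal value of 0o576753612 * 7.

Multiply each base-8 digit by 7, carrying:
  2×7 = 14 → write 6 carry 1
  1×7+1 = 8 → write 0 carry 1
  6×7+1 = 43 → write 3 carry 5
  3×7+5 = 26 → write 2 carry 3
  5×7+3 = 38 → write 6 carry 4
  7×7+4 = 53 → write 5 carry 6
  6×7+6 = 48 → write 0 carry 6
  7×7+6 = 55 → write 7 carry 6
  5×7+6 = 41 → write 1 carry 5
  remaining carry: 5

0o5170562306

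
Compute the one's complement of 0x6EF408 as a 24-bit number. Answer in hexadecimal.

Each hex digit d becomes F−d:
  6→9, E→1, F→0, 4→B, 0→F, 8→7

0x910BF7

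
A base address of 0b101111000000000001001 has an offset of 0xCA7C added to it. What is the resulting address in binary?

0b110000100101010000101

0xCA7C = 0b1100101001111100 in binary.
Add column by column in base 2, right to left:
  1+0 = 1
  0+0 = 0
  0+1 = 1
  1+1 = 0 carry 1
  0+1+1 = 0 carry 1
  0+1+1 = 0 carry 1
  0+1+1 = 0 carry 1
  0+0+1 = 1
  0+0 = 0
  0+1 = 1
  0+0 = 0
  0+1 = 1
  0+0 = 0
  0+0 = 0
  0+1 = 1
  1+1 = 0 carry 1
  1+0+1 = 0 carry 1
  1+0+1 = 0 carry 1
  1+0+1 = 0 carry 1
  0+0+1 = 1
  1+0 = 1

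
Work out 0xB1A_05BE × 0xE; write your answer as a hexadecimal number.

Multiply each base-16 digit by 14, carrying:
  E×14 = 196 → write 4 carry 12
  B×14+12 = 166 → write 6 carry 10
  5×14+10 = 80 → write 0 carry 5
  0×14+5 = 5 → write 5
  A×14 = 140 → write C carry 8
  1×14+8 = 22 → write 6 carry 1
  B×14+1 = 155 → write B carry 9
  remaining carry: 9

0x9B6C5064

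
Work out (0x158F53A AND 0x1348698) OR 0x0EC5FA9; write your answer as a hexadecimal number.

0x1FCDFB9

0x158F53A AND 0x1348698 = 0x1108418.
Then OR with 0x0EC5FA9.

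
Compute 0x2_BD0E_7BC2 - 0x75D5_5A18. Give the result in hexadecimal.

Subtract column by column in base 16:
  2-8 → A (borrow)
  C-1-1 → A
  B-A → 1
  7-5 → 2
  E-5 → 9
  0-D → 3 (borrow)
  D-5-1 → 7
  B-7 → 4
  2-0 → 2

0x2473921AA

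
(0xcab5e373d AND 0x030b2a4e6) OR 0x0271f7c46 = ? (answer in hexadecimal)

0xcab5e373d AND 0x030b2a4e6 = 0x020122424.
Then OR with 0x0271f7c46.

0x271f7c66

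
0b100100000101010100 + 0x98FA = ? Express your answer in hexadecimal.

0b100100000101010100 = 0x24154 in hexadecimal.
Add column by column in base 16, right to left:
  4+A = E
  5+F = 4 carry 1
  1+8+1 = A
  4+9 = D
  2+0 = 2

0x2DA4E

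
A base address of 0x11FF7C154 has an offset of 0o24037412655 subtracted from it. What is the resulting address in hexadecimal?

0o24037412655 = 0xA07E15AD in hexadecimal.
Subtract column by column in base 16:
  4-D → 7 (borrow)
  5-A-1 → A (borrow)
  1-5-1 → B (borrow)
  C-1-1 → A
  7-E → 9 (borrow)
  F-7-1 → 7
  F-0 → F
  1-A → 7 (borrow)
  1-0-1 → 0

0x7F79ABA7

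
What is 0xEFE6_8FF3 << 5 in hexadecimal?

0x1DFCD1FE60

5 bits is not a whole number of base-16 digits; in binary: 11101111111001101000111111110011 << 5 = 1110111111100110100011111111001100000.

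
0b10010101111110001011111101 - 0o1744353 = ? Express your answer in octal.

0b10010101111110001011111101 = 0o225761375 in octal.
Subtract column by column in base 8:
  5-3 → 2
  7-5 → 2
  3-3 → 0
  1-4 → 5 (borrow)
  6-4-1 → 1
  7-7 → 0
  5-1 → 4
  2-0 → 2
  2-0 → 2

0o224015022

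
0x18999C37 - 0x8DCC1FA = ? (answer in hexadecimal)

0xFBCDA3D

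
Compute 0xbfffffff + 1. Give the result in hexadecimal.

The trailing 7 digits are F (max in base 16), so adding 1 cascades: they roll to 0 and the next digit up increments.

0xc0000000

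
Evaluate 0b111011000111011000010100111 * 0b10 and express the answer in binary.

0b1110110001110110000101001110

Multiply each base-2 digit by 2, carrying:
  1×2 = 2 → write 0 carry 1
  1×2+1 = 3 → write 1 carry 1
  1×2+1 = 3 → write 1 carry 1
  0×2+1 = 1 → write 1
  0×2 = 0 → write 0
  1×2 = 2 → write 0 carry 1
  0×2+1 = 1 → write 1
  1×2 = 2 → write 0 carry 1
  0×2+1 = 1 → write 1
  0×2 = 0 → write 0
  0×2 = 0 → write 0
  0×2 = 0 → write 0
  1×2 = 2 → write 0 carry 1
  1×2+1 = 3 → write 1 carry 1
  0×2+1 = 1 → write 1
  1×2 = 2 → write 0 carry 1
  1×2+1 = 3 → write 1 carry 1
  1×2+1 = 3 → write 1 carry 1
  0×2+1 = 1 → write 1
  0×2 = 0 → write 0
  0×2 = 0 → write 0
  1×2 = 2 → write 0 carry 1
  1×2+1 = 3 → write 1 carry 1
  0×2+1 = 1 → write 1
  1×2 = 2 → write 0 carry 1
  1×2+1 = 3 → write 1 carry 1
  1×2+1 = 3 → write 1 carry 1
  remaining carry: 1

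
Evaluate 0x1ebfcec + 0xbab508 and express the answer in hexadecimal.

0x2a6b1f4

Add column by column in base 16, right to left:
  c+8 = 4 carry 1
  e+0+1 = f
  c+5 = 1 carry 1
  f+b+1 = b carry 1
  b+a+1 = 6 carry 1
  e+b+1 = a carry 1
  1+0+1 = 2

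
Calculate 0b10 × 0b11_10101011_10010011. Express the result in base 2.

0b1110101011100100110

Multiply each base-2 digit by 2, carrying:
  1×2 = 2 → write 0 carry 1
  1×2+1 = 3 → write 1 carry 1
  0×2+1 = 1 → write 1
  0×2 = 0 → write 0
  1×2 = 2 → write 0 carry 1
  0×2+1 = 1 → write 1
  0×2 = 0 → write 0
  1×2 = 2 → write 0 carry 1
  1×2+1 = 3 → write 1 carry 1
  1×2+1 = 3 → write 1 carry 1
  0×2+1 = 1 → write 1
  1×2 = 2 → write 0 carry 1
  0×2+1 = 1 → write 1
  1×2 = 2 → write 0 carry 1
  0×2+1 = 1 → write 1
  1×2 = 2 → write 0 carry 1
  1×2+1 = 3 → write 1 carry 1
  1×2+1 = 3 → write 1 carry 1
  remaining carry: 1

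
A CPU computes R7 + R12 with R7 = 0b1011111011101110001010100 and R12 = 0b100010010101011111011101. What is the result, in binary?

Add column by column in base 2, right to left:
  0+1 = 1
  0+0 = 0
  1+1 = 0 carry 1
  0+1+1 = 0 carry 1
  1+1+1 = 1 carry 1
  0+0+1 = 1
  1+1 = 0 carry 1
  0+1+1 = 0 carry 1
  0+1+1 = 0 carry 1
  0+1+1 = 0 carry 1
  1+1+1 = 1 carry 1
  1+0+1 = 0 carry 1
  1+1+1 = 1 carry 1
  0+0+1 = 1
  1+1 = 0 carry 1
  1+0+1 = 0 carry 1
  1+1+1 = 1 carry 1
  0+0+1 = 1
  1+0 = 1
  1+1 = 0 carry 1
  1+0+1 = 0 carry 1
  1+0+1 = 0 carry 1
  1+0+1 = 0 carry 1
  0+1+1 = 0 carry 1
  1+0+1 = 0 carry 1
  final carry 1

0b10000001110011010000110001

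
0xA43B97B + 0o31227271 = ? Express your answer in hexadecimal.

0o31227271 = 0x652EB9 in hexadecimal.
Add column by column in base 16, right to left:
  B+9 = 4 carry 1
  7+B+1 = 3 carry 1
  9+E+1 = 8 carry 1
  B+2+1 = E
  3+5 = 8
  4+6 = A
  A+0 = A

0xAA8E834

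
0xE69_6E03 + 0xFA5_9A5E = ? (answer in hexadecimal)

Add column by column in base 16, right to left:
  3+E = 1 carry 1
  0+5+1 = 6
  E+A = 8 carry 1
  6+9+1 = 0 carry 1
  9+5+1 = F
  6+A = 0 carry 1
  E+F+1 = E carry 1
  final carry 1

0x1E0F0861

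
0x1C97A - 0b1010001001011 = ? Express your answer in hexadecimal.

0b1010001001011 = 0x144B in hexadecimal.
Subtract column by column in base 16:
  A-B → F (borrow)
  7-4-1 → 2
  9-4 → 5
  C-1 → B
  1-0 → 1

0x1B52F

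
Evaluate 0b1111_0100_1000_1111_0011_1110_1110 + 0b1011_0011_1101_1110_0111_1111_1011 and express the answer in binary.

0b11010100001101101101111101001

Add column by column in base 2, right to left:
  0+1 = 1
  1+1 = 0 carry 1
  1+0+1 = 0 carry 1
  1+1+1 = 1 carry 1
  0+1+1 = 0 carry 1
  1+1+1 = 1 carry 1
  1+1+1 = 1 carry 1
  1+1+1 = 1 carry 1
  1+1+1 = 1 carry 1
  1+1+1 = 1 carry 1
  0+1+1 = 0 carry 1
  0+0+1 = 1
  1+0 = 1
  1+1 = 0 carry 1
  1+1+1 = 1 carry 1
  1+1+1 = 1 carry 1
  0+1+1 = 0 carry 1
  0+0+1 = 1
  0+1 = 1
  1+1 = 0 carry 1
  0+1+1 = 0 carry 1
  0+1+1 = 0 carry 1
  1+0+1 = 0 carry 1
  0+0+1 = 1
  1+1 = 0 carry 1
  1+1+1 = 1 carry 1
  1+0+1 = 0 carry 1
  1+1+1 = 1 carry 1
  final carry 1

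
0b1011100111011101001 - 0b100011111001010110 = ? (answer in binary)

Subtract column by column in base 2:
  1-0 → 1
  0-1 → 1 (borrow)
  0-1-1 → 0 (borrow)
  1-0-1 → 0
  0-1 → 1 (borrow)
  1-0-1 → 0
  1-1 → 0
  1-0 → 1
  0-0 → 0
  1-1 → 0
  1-1 → 0
  1-1 → 0
  0-1 → 1 (borrow)
  0-1-1 → 0 (borrow)
  1-0-1 → 0
  1-0 → 1
  1-0 → 1
  0-1 → 1 (borrow)
  1-0-1 → 0

0b111001000010010011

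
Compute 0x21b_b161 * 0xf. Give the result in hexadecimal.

0x1f9f64af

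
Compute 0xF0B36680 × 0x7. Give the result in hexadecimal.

0x694E7CD80

Multiply each base-16 digit by 7, carrying:
  0×7 = 0 → write 0
  8×7 = 56 → write 8 carry 3
  6×7+3 = 45 → write D carry 2
  6×7+2 = 44 → write C carry 2
  3×7+2 = 23 → write 7 carry 1
  B×7+1 = 78 → write E carry 4
  0×7+4 = 4 → write 4
  F×7 = 105 → write 9 carry 6
  remaining carry: 6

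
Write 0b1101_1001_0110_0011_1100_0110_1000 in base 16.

Group the bits into nibbles: 1101 1001 0110 0011 1100 0110 1000 → D963C68.

0xD963C68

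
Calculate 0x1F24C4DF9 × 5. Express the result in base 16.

Multiply each base-16 digit by 5, carrying:
  9×5 = 45 → write D carry 2
  F×5+2 = 77 → write D carry 4
  D×5+4 = 69 → write 5 carry 4
  4×5+4 = 24 → write 8 carry 1
  C×5+1 = 61 → write D carry 3
  4×5+3 = 23 → write 7 carry 1
  2×5+1 = 11 → write B
  F×5 = 75 → write B carry 4
  1×5+4 = 9 → write 9

0x9BB7D85DD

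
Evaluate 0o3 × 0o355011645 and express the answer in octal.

0o1307035357

Multiply each base-8 digit by 3, carrying:
  5×3 = 15 → write 7 carry 1
  4×3+1 = 13 → write 5 carry 1
  6×3+1 = 19 → write 3 carry 2
  1×3+2 = 5 → write 5
  1×3 = 3 → write 3
  0×3 = 0 → write 0
  5×3 = 15 → write 7 carry 1
  5×3+1 = 16 → write 0 carry 2
  3×3+2 = 11 → write 3 carry 1
  remaining carry: 1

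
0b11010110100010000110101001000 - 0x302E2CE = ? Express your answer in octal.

0b11010110100010000110101001000 = 0o3264206510 in octal.
0x302E2CE = 0o300561316 in octal.
Subtract column by column in base 8:
  0-6 → 2 (borrow)
  1-1-1 → 7 (borrow)
  5-3-1 → 1
  6-1 → 5
  0-6 → 2 (borrow)
  2-5-1 → 4 (borrow)
  4-0-1 → 3
  6-0 → 6
  2-3 → 7 (borrow)
  3-0-1 → 2

0o2763425172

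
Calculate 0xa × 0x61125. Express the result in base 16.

0x3cab72

Multiply each base-16 digit by 10, carrying:
  5×10 = 50 → write 2 carry 3
  2×10+3 = 23 → write 7 carry 1
  1×10+1 = 11 → write b
  1×10 = 10 → write a
  6×10 = 60 → write c carry 3
  remaining carry: 3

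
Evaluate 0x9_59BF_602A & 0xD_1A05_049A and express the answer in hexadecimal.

AND each hex digit independently (no carries):
  9&D=9, 5&1=1, 9&A=8, B&0=0, F&5=5, 6&0=0, 0&4=0, 2&9=0, A&A=A

0x91805000A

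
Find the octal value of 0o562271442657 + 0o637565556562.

0o1422057221441

Add column by column in base 8, right to left:
  7+2 = 1 carry 1
  5+6+1 = 4 carry 1
  6+5+1 = 4 carry 1
  2+6+1 = 1 carry 1
  4+5+1 = 2 carry 1
  4+5+1 = 2 carry 1
  1+5+1 = 7
  7+6 = 5 carry 1
  2+5+1 = 0 carry 1
  2+7+1 = 2 carry 1
  6+3+1 = 2 carry 1
  5+6+1 = 4 carry 1
  final carry 1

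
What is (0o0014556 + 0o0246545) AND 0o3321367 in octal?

0o221323

Add column by column in base 8, right to left:
  6+5 = 3 carry 1
  5+4+1 = 2 carry 1
  5+5+1 = 3 carry 1
  4+6+1 = 3 carry 1
  1+4+1 = 6
  0+2 = 2
Sum = 0o263323; now AND with 0o3321367:
  0&3=0, 2&3=2, 6&2=2, 3&1=1, 3&3=3, 2&6=2, 3&7=3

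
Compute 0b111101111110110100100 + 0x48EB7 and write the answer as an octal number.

0o10706133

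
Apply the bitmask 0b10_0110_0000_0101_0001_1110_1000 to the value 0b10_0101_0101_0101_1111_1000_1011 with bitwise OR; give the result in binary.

OR bit by bit (1 where either bit is 1):
  10010101010101111110001011
| 10011000000101000111101000
= 10011101010101111111101011

0b10011101010101111111101011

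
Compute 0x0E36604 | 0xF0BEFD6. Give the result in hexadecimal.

0xFEBEFD6

OR each hex digit independently (no carries):
  0|F=F, E|0=E, 3|B=B, 6|E=E, 6|F=F, 0|D=D, 4|6=6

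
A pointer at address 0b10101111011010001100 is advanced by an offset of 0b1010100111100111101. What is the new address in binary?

Add column by column in base 2, right to left:
  0+1 = 1
  0+0 = 0
  1+1 = 0 carry 1
  1+1+1 = 1 carry 1
  0+1+1 = 0 carry 1
  0+1+1 = 0 carry 1
  0+0+1 = 1
  1+0 = 1
  0+1 = 1
  1+1 = 0 carry 1
  1+1+1 = 1 carry 1
  0+1+1 = 0 carry 1
  1+0+1 = 0 carry 1
  1+0+1 = 0 carry 1
  1+1+1 = 1 carry 1
  1+0+1 = 0 carry 1
  0+1+1 = 0 carry 1
  1+0+1 = 0 carry 1
  0+1+1 = 0 carry 1
  1+0+1 = 0 carry 1
  final carry 1

0b100000100010111001001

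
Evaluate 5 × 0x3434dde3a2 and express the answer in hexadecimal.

0x1050855722a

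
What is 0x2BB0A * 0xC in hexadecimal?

0x20C478

Multiply each base-16 digit by 12, carrying:
  A×12 = 120 → write 8 carry 7
  0×12+7 = 7 → write 7
  B×12 = 132 → write 4 carry 8
  B×12+8 = 140 → write C carry 8
  2×12+8 = 32 → write 0 carry 2
  remaining carry: 2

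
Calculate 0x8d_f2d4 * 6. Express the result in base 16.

0x353b0f8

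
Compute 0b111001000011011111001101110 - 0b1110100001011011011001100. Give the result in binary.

Subtract column by column in base 2:
  0-0 → 0
  1-0 → 1
  1-1 → 0
  1-1 → 0
  0-0 → 0
  1-0 → 1
  1-1 → 0
  0-1 → 1 (borrow)
  0-0-1 → 1 (borrow)
  1-1-1 → 1 (borrow)
  1-1-1 → 1 (borrow)
  1-0-1 → 0
  1-1 → 0
  1-1 → 0
  0-0 → 0
  1-1 → 0
  1-0 → 1
  0-0 → 0
  0-0 → 0
  0-0 → 0
  0-1 → 1 (borrow)
  1-0-1 → 0
  0-1 → 1 (borrow)
  0-1-1 → 0 (borrow)
  1-1-1 → 1 (borrow)
  1-0-1 → 0
  1-0 → 1

0b101010100010000011110100010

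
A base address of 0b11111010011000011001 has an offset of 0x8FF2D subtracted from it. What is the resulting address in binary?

0x8FF2D = 0b10001111111100101101 in binary.
Subtract column by column in base 2:
  1-1 → 0
  0-0 → 0
  0-1 → 1 (borrow)
  1-1-1 → 1 (borrow)
  1-0-1 → 0
  0-1 → 1 (borrow)
  0-0-1 → 1 (borrow)
  0-0-1 → 1 (borrow)
  0-1-1 → 0 (borrow)
  1-1-1 → 1 (borrow)
  1-1-1 → 1 (borrow)
  0-1-1 → 0 (borrow)
  0-1-1 → 0 (borrow)
  1-1-1 → 1 (borrow)
  0-1-1 → 0 (borrow)
  1-1-1 → 1 (borrow)
  1-0-1 → 0
  1-0 → 1
  1-0 → 1
  1-1 → 0

0b1101010011011101100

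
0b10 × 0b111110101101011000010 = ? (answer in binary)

0b1111101011010110000100

Multiply each base-2 digit by 2, carrying:
  0×2 = 0 → write 0
  1×2 = 2 → write 0 carry 1
  0×2+1 = 1 → write 1
  0×2 = 0 → write 0
  0×2 = 0 → write 0
  0×2 = 0 → write 0
  1×2 = 2 → write 0 carry 1
  1×2+1 = 3 → write 1 carry 1
  0×2+1 = 1 → write 1
  1×2 = 2 → write 0 carry 1
  0×2+1 = 1 → write 1
  1×2 = 2 → write 0 carry 1
  1×2+1 = 3 → write 1 carry 1
  0×2+1 = 1 → write 1
  1×2 = 2 → write 0 carry 1
  0×2+1 = 1 → write 1
  1×2 = 2 → write 0 carry 1
  1×2+1 = 3 → write 1 carry 1
  1×2+1 = 3 → write 1 carry 1
  1×2+1 = 3 → write 1 carry 1
  1×2+1 = 3 → write 1 carry 1
  remaining carry: 1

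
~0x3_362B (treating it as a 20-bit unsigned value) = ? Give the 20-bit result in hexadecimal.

Each hex digit d becomes F−d:
  3→C, 3→C, 6→9, 2→D, B→4

0xCC9D4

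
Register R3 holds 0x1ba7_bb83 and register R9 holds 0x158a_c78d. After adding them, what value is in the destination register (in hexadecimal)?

Add column by column in base 16, right to left:
  3+d = 0 carry 1
  8+8+1 = 1 carry 1
  b+7+1 = 3 carry 1
  b+c+1 = 8 carry 1
  7+a+1 = 2 carry 1
  a+8+1 = 3 carry 1
  b+5+1 = 1 carry 1
  1+1+1 = 3

0x31328310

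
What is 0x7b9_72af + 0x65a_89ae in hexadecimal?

Add column by column in base 16, right to left:
  f+e = d carry 1
  a+a+1 = 5 carry 1
  2+9+1 = c
  7+8 = f
  9+a = 3 carry 1
  b+5+1 = 1 carry 1
  7+6+1 = e

0xe13fc5d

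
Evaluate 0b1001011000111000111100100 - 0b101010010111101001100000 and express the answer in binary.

0b100000101111011110000100

Subtract column by column in base 2:
  0-0 → 0
  0-0 → 0
  1-0 → 1
  0-0 → 0
  0-0 → 0
  1-1 → 0
  1-1 → 0
  1-0 → 1
  1-0 → 1
  0-1 → 1 (borrow)
  0-0-1 → 1 (borrow)
  0-1-1 → 0 (borrow)
  1-1-1 → 1 (borrow)
  1-1-1 → 1 (borrow)
  1-1-1 → 1 (borrow)
  0-0-1 → 1 (borrow)
  0-1-1 → 0 (borrow)
  0-0-1 → 1 (borrow)
  1-0-1 → 0
  1-1 → 0
  0-0 → 0
  1-1 → 0
  0-0 → 0
  0-1 → 1 (borrow)
  1-0-1 → 0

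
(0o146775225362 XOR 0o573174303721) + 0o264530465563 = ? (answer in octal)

First 0o146775225362 XOR 0o573174303721 = 0o435601126443.
Add column by column in base 8, right to left:
  3+3 = 6
  4+6 = 2 carry 1
  4+5+1 = 2 carry 1
  6+5+1 = 4 carry 1
  2+6+1 = 1 carry 1
  1+4+1 = 6
  1+0 = 1
  0+3 = 3
  6+5 = 3 carry 1
  5+4+1 = 2 carry 1
  3+6+1 = 2 carry 1
  4+2+1 = 7

0o722331614226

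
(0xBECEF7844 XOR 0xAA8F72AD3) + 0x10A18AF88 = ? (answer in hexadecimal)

0x24E31021F

First 0xBECEF7844 XOR 0xAA8F72AD3 = 0x144185297.
Add column by column in base 16, right to left:
  7+8 = F
  9+8 = 1 carry 1
  2+F+1 = 2 carry 1
  5+A+1 = 0 carry 1
  8+8+1 = 1 carry 1
  1+1+1 = 3
  4+A = E
  4+0 = 4
  1+1 = 2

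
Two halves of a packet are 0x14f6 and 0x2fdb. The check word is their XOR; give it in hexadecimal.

XOR each hex digit independently (no carries):
  1^2=3, 4^f=b, f^d=2, 6^b=d

0x3b2d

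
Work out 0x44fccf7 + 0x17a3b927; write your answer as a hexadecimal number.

0x1bf3861e

Add column by column in base 16, right to left:
  7+7 = e
  f+2 = 1 carry 1
  c+9+1 = 6 carry 1
  c+b+1 = 8 carry 1
  f+3+1 = 3 carry 1
  4+a+1 = f
  4+7 = b
  0+1 = 1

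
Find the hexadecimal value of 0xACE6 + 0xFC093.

0x106D79

Add column by column in base 16, right to left:
  6+3 = 9
  E+9 = 7 carry 1
  C+0+1 = D
  A+C = 6 carry 1
  0+F+1 = 0 carry 1
  final carry 1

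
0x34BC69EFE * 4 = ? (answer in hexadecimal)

0xD2F1A7BF8

Multiply each base-16 digit by 4, carrying:
  E×4 = 56 → write 8 carry 3
  F×4+3 = 63 → write F carry 3
  E×4+3 = 59 → write B carry 3
  9×4+3 = 39 → write 7 carry 2
  6×4+2 = 26 → write A carry 1
  C×4+1 = 49 → write 1 carry 3
  B×4+3 = 47 → write F carry 2
  4×4+2 = 18 → write 2 carry 1
  3×4+1 = 13 → write D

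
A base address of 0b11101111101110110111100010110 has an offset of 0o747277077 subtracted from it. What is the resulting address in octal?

0o2626370327

0b11101111101110110111100010110 = 0o3575667426 in octal.
Subtract column by column in base 8:
  6-7 → 7 (borrow)
  2-7-1 → 2 (borrow)
  4-0-1 → 3
  7-7 → 0
  6-7 → 7 (borrow)
  6-2-1 → 3
  5-7 → 6 (borrow)
  7-4-1 → 2
  5-7 → 6 (borrow)
  3-0-1 → 2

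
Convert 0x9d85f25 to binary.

0b1001110110000101111100100101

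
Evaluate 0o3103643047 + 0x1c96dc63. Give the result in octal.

0o6551421212

0x1c96dc63 = 0o3445556143 in octal.
Add column by column in base 8, right to left:
  7+3 = 2 carry 1
  4+4+1 = 1 carry 1
  0+1+1 = 2
  3+6 = 1 carry 1
  4+5+1 = 2 carry 1
  6+5+1 = 4 carry 1
  3+5+1 = 1 carry 1
  0+4+1 = 5
  1+4 = 5
  3+3 = 6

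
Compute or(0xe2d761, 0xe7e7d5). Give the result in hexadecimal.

OR each hex digit independently (no carries):
  e|e=e, 2|7=7, d|e=f, 7|7=7, 6|d=f, 1|5=5

0xe7f7f5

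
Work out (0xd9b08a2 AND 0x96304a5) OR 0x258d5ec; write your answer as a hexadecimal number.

0xb5bd5ec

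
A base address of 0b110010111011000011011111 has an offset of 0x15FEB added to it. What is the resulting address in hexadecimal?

0b110010111011000011011111 = 0xCBB0DF in hexadecimal.
Add column by column in base 16, right to left:
  F+B = A carry 1
  D+E+1 = C carry 1
  0+F+1 = 0 carry 1
  B+5+1 = 1 carry 1
  B+1+1 = D
  C+0 = C

0xCD10CA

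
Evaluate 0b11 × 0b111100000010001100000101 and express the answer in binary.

0b10110100000110100100001111

Multiply each base-2 digit by 3, carrying:
  1×3 = 3 → write 1 carry 1
  0×3+1 = 1 → write 1
  1×3 = 3 → write 1 carry 1
  0×3+1 = 1 → write 1
  0×3 = 0 → write 0
  0×3 = 0 → write 0
  0×3 = 0 → write 0
  0×3 = 0 → write 0
  1×3 = 3 → write 1 carry 1
  1×3+1 = 4 → write 0 carry 2
  0×3+2 = 2 → write 0 carry 1
  0×3+1 = 1 → write 1
  0×3 = 0 → write 0
  1×3 = 3 → write 1 carry 1
  0×3+1 = 1 → write 1
  0×3 = 0 → write 0
  0×3 = 0 → write 0
  0×3 = 0 → write 0
  0×3 = 0 → write 0
  0×3 = 0 → write 0
  1×3 = 3 → write 1 carry 1
  1×3+1 = 4 → write 0 carry 2
  1×3+2 = 5 → write 1 carry 2
  1×3+2 = 5 → write 1 carry 2
  remaining carry: 10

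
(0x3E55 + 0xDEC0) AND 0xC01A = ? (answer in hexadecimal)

0x10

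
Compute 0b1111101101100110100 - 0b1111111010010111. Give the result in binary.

0b1101101110010011101

Subtract column by column in base 2:
  0-1 → 1 (borrow)
  0-1-1 → 0 (borrow)
  1-1-1 → 1 (borrow)
  0-0-1 → 1 (borrow)
  1-1-1 → 1 (borrow)
  1-0-1 → 0
  0-0 → 0
  0-1 → 1 (borrow)
  1-0-1 → 0
  1-1 → 0
  0-1 → 1 (borrow)
  1-1-1 → 1 (borrow)
  1-1-1 → 1 (borrow)
  0-1-1 → 0 (borrow)
  1-1-1 → 1 (borrow)
  1-1-1 → 1 (borrow)
  1-0-1 → 0
  1-0 → 1
  1-0 → 1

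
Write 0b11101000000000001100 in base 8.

Group the bits in threes: 011 101 000 000 000 001 100 → 3500014.

0o3500014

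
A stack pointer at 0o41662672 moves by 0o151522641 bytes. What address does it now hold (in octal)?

0o213405533

Add column by column in base 8, right to left:
  2+1 = 3
  7+4 = 3 carry 1
  6+6+1 = 5 carry 1
  2+2+1 = 5
  6+2 = 0 carry 1
  6+5+1 = 4 carry 1
  1+1+1 = 3
  4+5 = 1 carry 1
  0+1+1 = 2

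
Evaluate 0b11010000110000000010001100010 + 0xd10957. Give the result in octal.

0o3272206671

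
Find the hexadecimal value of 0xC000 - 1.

0xBFFF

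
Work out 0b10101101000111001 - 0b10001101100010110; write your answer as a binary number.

0b11111100100011

Subtract column by column in base 2:
  1-0 → 1
  0-1 → 1 (borrow)
  0-1-1 → 0 (borrow)
  1-0-1 → 0
  1-1 → 0
  1-0 → 1
  0-0 → 0
  0-0 → 0
  0-1 → 1 (borrow)
  1-1-1 → 1 (borrow)
  0-0-1 → 1 (borrow)
  1-1-1 → 1 (borrow)
  1-1-1 → 1 (borrow)
  0-0-1 → 1 (borrow)
  1-0-1 → 0
  0-0 → 0
  1-1 → 0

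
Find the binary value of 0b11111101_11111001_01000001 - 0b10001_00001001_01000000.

Subtract column by column in base 2:
  1-0 → 1
  0-0 → 0
  0-0 → 0
  0-0 → 0
  0-0 → 0
  0-0 → 0
  1-1 → 0
  0-0 → 0
  1-1 → 0
  0-0 → 0
  0-0 → 0
  1-1 → 0
  1-0 → 1
  1-0 → 1
  1-0 → 1
  1-0 → 1
  1-1 → 0
  0-0 → 0
  1-0 → 1
  1-0 → 1
  1-1 → 0
  1-0 → 1
  1-0 → 1
  1-0 → 1

0b111011001111000000000001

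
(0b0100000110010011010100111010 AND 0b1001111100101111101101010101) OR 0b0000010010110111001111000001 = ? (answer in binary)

0b0100000110010011010100111010 AND 0b1001111100101111101101010101 = 0b0000000100000011000100010000.
Then OR with 0b0000010010110111001111000001.

0b10110110111001111010001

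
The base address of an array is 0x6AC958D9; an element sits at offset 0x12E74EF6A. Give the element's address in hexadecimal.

0x1993E4843

Add column by column in base 16, right to left:
  9+A = 3 carry 1
  D+6+1 = 4 carry 1
  8+F+1 = 8 carry 1
  5+E+1 = 4 carry 1
  9+4+1 = E
  C+7 = 3 carry 1
  A+E+1 = 9 carry 1
  6+2+1 = 9
  0+1 = 1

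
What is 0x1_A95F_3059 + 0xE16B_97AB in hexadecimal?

0x28ACAC804

Add column by column in base 16, right to left:
  9+B = 4 carry 1
  5+A+1 = 0 carry 1
  0+7+1 = 8
  3+9 = C
  F+B = A carry 1
  5+6+1 = C
  9+1 = A
  A+E = 8 carry 1
  1+0+1 = 2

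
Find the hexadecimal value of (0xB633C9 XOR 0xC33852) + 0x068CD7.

0x7B9872

First 0xB633C9 XOR 0xC33852 = 0x750B9B.
Add column by column in base 16, right to left:
  B+7 = 2 carry 1
  9+D+1 = 7 carry 1
  B+C+1 = 8 carry 1
  0+8+1 = 9
  5+6 = B
  7+0 = 7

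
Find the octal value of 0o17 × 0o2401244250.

0o45423640730

Multiply each base-8 digit by 15, carrying:
  0×15 = 0 → write 0
  5×15 = 75 → write 3 carry 9
  2×15+9 = 39 → write 7 carry 4
  4×15+4 = 64 → write 0 carry 8
  4×15+8 = 68 → write 4 carry 8
  2×15+8 = 38 → write 6 carry 4
  1×15+4 = 19 → write 3 carry 2
  0×15+2 = 2 → write 2
  4×15 = 60 → write 4 carry 7
  2×15+7 = 37 → write 5 carry 4
  remaining carry: 4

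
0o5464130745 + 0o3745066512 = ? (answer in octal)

Add column by column in base 8, right to left:
  5+2 = 7
  4+1 = 5
  7+5 = 4 carry 1
  0+6+1 = 7
  3+6 = 1 carry 1
  1+0+1 = 2
  4+5 = 1 carry 1
  6+4+1 = 3 carry 1
  4+7+1 = 4 carry 1
  5+3+1 = 1 carry 1
  final carry 1

0o11431217457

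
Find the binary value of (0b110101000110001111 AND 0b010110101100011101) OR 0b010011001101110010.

0b110101000110001111 AND 0b010110101100011101 = 0b010100000100001101.
Then OR with 0b010011001101110010.

0b10111001101111111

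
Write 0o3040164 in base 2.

0b11000100000001110100

Each octal digit is 3 bits: 3=011 0=000 4=100 0=000 1=001 6=110 4=100.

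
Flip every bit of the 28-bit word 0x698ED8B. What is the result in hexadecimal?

0x9671274

Each hex digit d becomes F−d:
  6→9, 9→6, 8→7, E→1, D→2, 8→7, B→4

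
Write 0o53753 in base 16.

Each octal digit is 3 bits: 5=101 3=011 7=111 5=101 3=011.
Group the bits into nibbles: 0101 0111 1110 1011 → 57eb.

0x57eb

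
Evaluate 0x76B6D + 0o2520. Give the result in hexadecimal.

0x770BD

0o2520 = 0x550 in hexadecimal.
Add column by column in base 16, right to left:
  D+0 = D
  6+5 = B
  B+5 = 0 carry 1
  6+0+1 = 7
  7+0 = 7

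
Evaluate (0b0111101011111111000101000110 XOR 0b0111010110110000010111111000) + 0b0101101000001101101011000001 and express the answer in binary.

First 0b0111101011111111000101000110 XOR 0b0111010110110000010111111000 = 0b0000111101001111010010111110.
Add column by column in base 2, right to left:
  0+1 = 1
  1+0 = 1
  1+0 = 1
  1+0 = 1
  1+0 = 1
  1+0 = 1
  0+1 = 1
  1+1 = 0 carry 1
  0+0+1 = 1
  0+1 = 1
  1+0 = 1
  0+1 = 1
  1+1 = 0 carry 1
  1+0+1 = 0 carry 1
  1+1+1 = 1 carry 1
  1+1+1 = 1 carry 1
  0+0+1 = 1
  0+0 = 0
  1+0 = 1
  0+0 = 0
  1+0 = 1
  1+1 = 0 carry 1
  1+0+1 = 0 carry 1
  1+1+1 = 1 carry 1
  0+1+1 = 0 carry 1
  0+0+1 = 1
  0+1 = 1

0b110100101011100111101111111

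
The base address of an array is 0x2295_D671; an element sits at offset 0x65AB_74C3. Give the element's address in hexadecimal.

Add column by column in base 16, right to left:
  1+3 = 4
  7+C = 3 carry 1
  6+4+1 = B
  D+7 = 4 carry 1
  5+B+1 = 1 carry 1
  9+A+1 = 4 carry 1
  2+5+1 = 8
  2+6 = 8

0x88414B34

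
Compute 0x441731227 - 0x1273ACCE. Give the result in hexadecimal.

Subtract column by column in base 16:
  7-E → 9 (borrow)
  2-C-1 → 5 (borrow)
  2-C-1 → 5 (borrow)
  1-A-1 → 6 (borrow)
  3-3-1 → F (borrow)
  7-7-1 → F (borrow)
  1-2-1 → E (borrow)
  4-1-1 → 2
  4-0 → 4

0x42EFF6559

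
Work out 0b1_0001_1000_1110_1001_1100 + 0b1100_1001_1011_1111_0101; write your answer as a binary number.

0b111100010101010010001

Add column by column in base 2, right to left:
  0+1 = 1
  0+0 = 0
  1+1 = 0 carry 1
  1+0+1 = 0 carry 1
  1+1+1 = 1 carry 1
  0+1+1 = 0 carry 1
  0+1+1 = 0 carry 1
  1+1+1 = 1 carry 1
  0+1+1 = 0 carry 1
  1+1+1 = 1 carry 1
  1+0+1 = 0 carry 1
  1+1+1 = 1 carry 1
  0+1+1 = 0 carry 1
  0+0+1 = 1
  0+0 = 0
  1+1 = 0 carry 1
  1+0+1 = 0 carry 1
  0+0+1 = 1
  0+1 = 1
  0+1 = 1
  1+0 = 1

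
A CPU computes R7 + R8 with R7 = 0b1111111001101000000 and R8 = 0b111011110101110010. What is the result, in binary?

Add column by column in base 2, right to left:
  0+0 = 0
  0+1 = 1
  0+0 = 0
  0+0 = 0
  0+1 = 1
  0+1 = 1
  1+1 = 0 carry 1
  0+0+1 = 1
  1+1 = 0 carry 1
  1+0+1 = 0 carry 1
  0+1+1 = 0 carry 1
  0+1+1 = 0 carry 1
  1+1+1 = 1 carry 1
  1+1+1 = 1 carry 1
  1+0+1 = 0 carry 1
  1+1+1 = 1 carry 1
  1+1+1 = 1 carry 1
  1+1+1 = 1 carry 1
  1+0+1 = 0 carry 1
  final carry 1

0b10111011000010110010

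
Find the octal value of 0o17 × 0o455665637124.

0o10657647123354

Multiply each base-8 digit by 15, carrying:
  4×15 = 60 → write 4 carry 7
  2×15+7 = 37 → write 5 carry 4
  1×15+4 = 19 → write 3 carry 2
  7×15+2 = 107 → write 3 carry 13
  3×15+13 = 58 → write 2 carry 7
  6×15+7 = 97 → write 1 carry 12
  5×15+12 = 87 → write 7 carry 10
  6×15+10 = 100 → write 4 carry 12
  6×15+12 = 102 → write 6 carry 12
  5×15+12 = 87 → write 7 carry 10
  5×15+10 = 85 → write 5 carry 10
  4×15+10 = 70 → write 6 carry 8
  remaining carry: 10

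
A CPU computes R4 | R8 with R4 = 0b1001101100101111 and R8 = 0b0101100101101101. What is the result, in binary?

0b1101101101101111

OR bit by bit (1 where either bit is 1):
  1001101100101111
| 0101100101101101
= 1101101101101111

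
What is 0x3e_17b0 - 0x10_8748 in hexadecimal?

Subtract column by column in base 16:
  0-8 → 8 (borrow)
  b-4-1 → 6
  7-7 → 0
  1-8 → 9 (borrow)
  e-0-1 → d
  3-1 → 2

0x2d9068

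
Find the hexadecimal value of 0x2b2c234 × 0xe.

Multiply each base-16 digit by 14, carrying:
  4×14 = 56 → write 8 carry 3
  3×14+3 = 45 → write d carry 2
  2×14+2 = 30 → write e carry 1
  c×14+1 = 169 → write 9 carry 10
  2×14+10 = 38 → write 6 carry 2
  b×14+2 = 156 → write c carry 9
  2×14+9 = 37 → write 5 carry 2
  remaining carry: 2

0x25c69ed8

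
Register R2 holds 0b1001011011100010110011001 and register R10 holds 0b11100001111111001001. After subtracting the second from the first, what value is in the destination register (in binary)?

0b1000111111010010111010000

Subtract column by column in base 2:
  1-1 → 0
  0-0 → 0
  0-0 → 0
  1-1 → 0
  1-0 → 1
  0-0 → 0
  0-1 → 1 (borrow)
  1-1-1 → 1 (borrow)
  1-1-1 → 1 (borrow)
  0-1-1 → 0 (borrow)
  1-1-1 → 1 (borrow)
  0-1-1 → 0 (borrow)
  0-1-1 → 0 (borrow)
  0-0-1 → 1 (borrow)
  1-0-1 → 0
  1-0 → 1
  1-0 → 1
  0-1 → 1 (borrow)
  1-1-1 → 1 (borrow)
  1-1-1 → 1 (borrow)
  0-0-1 → 1 (borrow)
  1-0-1 → 0
  0-0 → 0
  0-0 → 0
  1-0 → 1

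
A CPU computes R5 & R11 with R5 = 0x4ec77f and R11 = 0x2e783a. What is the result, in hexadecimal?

0x0e403a

AND each hex digit independently (no carries):
  4&2=0, e&e=e, c&7=4, 7&8=0, 7&3=3, f&a=a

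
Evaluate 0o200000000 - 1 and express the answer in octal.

The trailing 8 digits are 0, so subtracting 1 borrows through: they become 7 and the next digit up decrements.

0o177777777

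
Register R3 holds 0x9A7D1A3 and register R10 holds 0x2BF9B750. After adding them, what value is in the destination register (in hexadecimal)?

Add column by column in base 16, right to left:
  3+0 = 3
  A+5 = F
  1+7 = 8
  D+B = 8 carry 1
  7+9+1 = 1 carry 1
  A+F+1 = A carry 1
  9+B+1 = 5 carry 1
  0+2+1 = 3

0x35A188F3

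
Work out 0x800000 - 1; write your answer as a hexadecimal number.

0x7FFFFF

The trailing 5 digits are 0, so subtracting 1 borrows through: they become F and the next digit up decrements.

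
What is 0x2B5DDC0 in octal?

0o255356700

Expand each hex digit to 4 bits: 2=0010 B=1011 5=0101 D=1101 D=1101 C=1100 0=0000.
Group the bits in threes: 010 101 101 011 101 110 111 000 000 → 255356700.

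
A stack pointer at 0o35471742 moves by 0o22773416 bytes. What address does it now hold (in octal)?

0o60465360

Add column by column in base 8, right to left:
  2+6 = 0 carry 1
  4+1+1 = 6
  7+4 = 3 carry 1
  1+3+1 = 5
  7+7 = 6 carry 1
  4+7+1 = 4 carry 1
  5+2+1 = 0 carry 1
  3+2+1 = 6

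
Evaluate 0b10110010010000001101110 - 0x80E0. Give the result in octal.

0o26117616

0b10110010010000001101110 = 0o26220156 in octal.
0x80E0 = 0o100340 in octal.
Subtract column by column in base 8:
  6-0 → 6
  5-4 → 1
  1-3 → 6 (borrow)
  0-0-1 → 7 (borrow)
  2-0-1 → 1
  2-1 → 1
  6-0 → 6
  2-0 → 2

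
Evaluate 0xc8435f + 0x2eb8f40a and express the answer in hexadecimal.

0x2f813769

Add column by column in base 16, right to left:
  f+a = 9 carry 1
  5+0+1 = 6
  3+4 = 7
  4+f = 3 carry 1
  8+8+1 = 1 carry 1
  c+b+1 = 8 carry 1
  0+e+1 = f
  0+2 = 2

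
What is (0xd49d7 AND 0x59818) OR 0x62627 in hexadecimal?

0x72e37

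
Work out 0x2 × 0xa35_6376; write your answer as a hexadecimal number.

Multiply each base-16 digit by 2, carrying:
  6×2 = 12 → write c
  7×2 = 14 → write e
  3×2 = 6 → write 6
  6×2 = 12 → write c
  5×2 = 10 → write a
  3×2 = 6 → write 6
  a×2 = 20 → write 4 carry 1
  remaining carry: 1

0x146ac6ec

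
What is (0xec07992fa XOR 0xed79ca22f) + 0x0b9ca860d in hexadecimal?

First 0xec07992fa XOR 0xed79ca22f = 0x017e530d5.
Add column by column in base 16, right to left:
  5+d = 2 carry 1
  d+0+1 = e
  0+6 = 6
  3+8 = b
  5+a = f
  e+c = a carry 1
  7+9+1 = 1 carry 1
  1+b+1 = d

0xd1afb6e2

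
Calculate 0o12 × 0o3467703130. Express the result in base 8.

Multiply each base-8 digit by 10, carrying:
  0×10 = 0 → write 0
  3×10 = 30 → write 6 carry 3
  1×10+3 = 13 → write 5 carry 1
  3×10+1 = 31 → write 7 carry 3
  0×10+3 = 3 → write 3
  7×10 = 70 → write 6 carry 8
  7×10+8 = 78 → write 6 carry 9
  6×10+9 = 69 → write 5 carry 8
  4×10+8 = 48 → write 0 carry 6
  3×10+6 = 36 → write 4 carry 4
  remaining carry: 4

0o44056637560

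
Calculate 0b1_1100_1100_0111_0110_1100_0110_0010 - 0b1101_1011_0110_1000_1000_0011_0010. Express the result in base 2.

0b1111000100001110010000110000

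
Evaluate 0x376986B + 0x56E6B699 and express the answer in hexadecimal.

0x5A5D4F04

Add column by column in base 16, right to left:
  B+9 = 4 carry 1
  6+9+1 = 0 carry 1
  8+6+1 = F
  9+B = 4 carry 1
  6+6+1 = D
  7+E = 5 carry 1
  3+6+1 = A
  0+5 = 5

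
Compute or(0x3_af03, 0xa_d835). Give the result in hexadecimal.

0xbff37

OR each hex digit independently (no carries):
  3|a=b, a|d=f, f|8=f, 0|3=3, 3|5=7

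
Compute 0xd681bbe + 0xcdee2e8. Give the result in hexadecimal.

0x1a46fea6

Add column by column in base 16, right to left:
  e+8 = 6 carry 1
  b+e+1 = a carry 1
  b+2+1 = e
  1+e = f
  8+e = 6 carry 1
  6+d+1 = 4 carry 1
  d+c+1 = a carry 1
  final carry 1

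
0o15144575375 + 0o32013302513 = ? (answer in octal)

Add column by column in base 8, right to left:
  5+3 = 0 carry 1
  7+1+1 = 1 carry 1
  3+5+1 = 1 carry 1
  5+2+1 = 0 carry 1
  7+0+1 = 0 carry 1
  5+3+1 = 1 carry 1
  4+3+1 = 0 carry 1
  4+1+1 = 6
  1+0 = 1
  5+2 = 7
  1+3 = 4

0o47160100110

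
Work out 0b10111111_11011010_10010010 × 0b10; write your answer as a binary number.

Multiply each base-2 digit by 2, carrying:
  0×2 = 0 → write 0
  1×2 = 2 → write 0 carry 1
  0×2+1 = 1 → write 1
  0×2 = 0 → write 0
  1×2 = 2 → write 0 carry 1
  0×2+1 = 1 → write 1
  0×2 = 0 → write 0
  1×2 = 2 → write 0 carry 1
  0×2+1 = 1 → write 1
  1×2 = 2 → write 0 carry 1
  0×2+1 = 1 → write 1
  1×2 = 2 → write 0 carry 1
  1×2+1 = 3 → write 1 carry 1
  0×2+1 = 1 → write 1
  1×2 = 2 → write 0 carry 1
  1×2+1 = 3 → write 1 carry 1
  1×2+1 = 3 → write 1 carry 1
  1×2+1 = 3 → write 1 carry 1
  1×2+1 = 3 → write 1 carry 1
  1×2+1 = 3 → write 1 carry 1
  1×2+1 = 3 → write 1 carry 1
  1×2+1 = 3 → write 1 carry 1
  0×2+1 = 1 → write 1
  1×2 = 2 → write 0 carry 1
  remaining carry: 1

0b1011111111011010100100100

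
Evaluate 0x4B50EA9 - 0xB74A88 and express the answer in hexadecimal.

0x3FDC421

Subtract column by column in base 16:
  9-8 → 1
  A-8 → 2
  E-A → 4
  0-4 → C (borrow)
  5-7-1 → D (borrow)
  B-B-1 → F (borrow)
  4-0-1 → 3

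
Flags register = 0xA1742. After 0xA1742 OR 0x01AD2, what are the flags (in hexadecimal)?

0xA1FD2

OR each hex digit independently (no carries):
  A|0=A, 1|1=1, 7|A=F, 4|D=D, 2|2=2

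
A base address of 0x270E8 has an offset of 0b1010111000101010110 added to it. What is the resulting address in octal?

0o1761076

0x270E8 = 0o470350 in octal.
0b1010111000101010110 = 0o1270526 in octal.
Add column by column in base 8, right to left:
  0+6 = 6
  5+2 = 7
  3+5 = 0 carry 1
  0+0+1 = 1
  7+7 = 6 carry 1
  4+2+1 = 7
  0+1 = 1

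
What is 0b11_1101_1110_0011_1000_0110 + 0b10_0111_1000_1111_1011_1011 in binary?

0b11001010111001101000001

Add column by column in base 2, right to left:
  0+1 = 1
  1+1 = 0 carry 1
  1+0+1 = 0 carry 1
  0+1+1 = 0 carry 1
  0+1+1 = 0 carry 1
  0+1+1 = 0 carry 1
  0+0+1 = 1
  1+1 = 0 carry 1
  1+1+1 = 1 carry 1
  1+1+1 = 1 carry 1
  0+1+1 = 0 carry 1
  0+1+1 = 0 carry 1
  0+0+1 = 1
  1+0 = 1
  1+0 = 1
  1+1 = 0 carry 1
  1+1+1 = 1 carry 1
  0+1+1 = 0 carry 1
  1+1+1 = 1 carry 1
  1+0+1 = 0 carry 1
  1+0+1 = 0 carry 1
  1+1+1 = 1 carry 1
  final carry 1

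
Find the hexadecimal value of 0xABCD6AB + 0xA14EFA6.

0x14D1C651

Add column by column in base 16, right to left:
  B+6 = 1 carry 1
  A+A+1 = 5 carry 1
  6+F+1 = 6 carry 1
  D+E+1 = C carry 1
  C+4+1 = 1 carry 1
  B+1+1 = D
  A+A = 4 carry 1
  final carry 1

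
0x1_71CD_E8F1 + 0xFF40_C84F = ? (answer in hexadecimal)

0x2710EB140

Add column by column in base 16, right to left:
  1+F = 0 carry 1
  F+4+1 = 4 carry 1
  8+8+1 = 1 carry 1
  E+C+1 = B carry 1
  D+0+1 = E
  C+4 = 0 carry 1
  1+F+1 = 1 carry 1
  7+F+1 = 7 carry 1
  1+0+1 = 2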